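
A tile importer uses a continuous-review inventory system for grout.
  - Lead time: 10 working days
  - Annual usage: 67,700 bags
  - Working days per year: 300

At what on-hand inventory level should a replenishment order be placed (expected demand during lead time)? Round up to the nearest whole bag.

2,257 bags

Daily demand d = 67,700 / 300 = 225.667 bags/day
Demand during lead time = 225.667 × 10 = 2,256.67
Reorder point = 2,256.67 → round up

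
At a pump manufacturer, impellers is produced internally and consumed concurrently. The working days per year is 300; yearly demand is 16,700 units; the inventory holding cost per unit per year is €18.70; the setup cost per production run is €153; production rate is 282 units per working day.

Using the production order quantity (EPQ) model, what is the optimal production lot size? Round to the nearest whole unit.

Daily demand d = 16,700/300 = 55.667; p = 282; 1 − d/p = 0.80260
EPQ = √(2DS / (H(1 − d/p)))
    = √(2 × 16,700 × 153 / (18.7 × 0.80260)) ≈ 583.51

584 units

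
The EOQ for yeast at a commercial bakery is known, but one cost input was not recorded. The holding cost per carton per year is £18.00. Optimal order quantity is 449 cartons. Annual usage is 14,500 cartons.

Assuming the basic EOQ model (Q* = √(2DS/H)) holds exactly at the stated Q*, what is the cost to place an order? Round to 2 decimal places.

EOQ relation: Q² = 2DS/H, so rearrange for the unknown.
S = Q²H / (2D) = 449² × 18 / (2 × 14,500) = 125.1317

£125.13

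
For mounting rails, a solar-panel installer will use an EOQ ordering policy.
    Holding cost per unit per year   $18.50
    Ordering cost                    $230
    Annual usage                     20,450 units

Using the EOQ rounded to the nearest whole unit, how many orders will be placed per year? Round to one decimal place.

EOQ = √(2DS/H) = √(2 × 20,450 × 230 / 18.5)
    = √(508,486.49) ≈ 713.08 → Q = 713
N = D/Q = 20,450/713 ≈ 28.682 orders/yr

28.7 orders per year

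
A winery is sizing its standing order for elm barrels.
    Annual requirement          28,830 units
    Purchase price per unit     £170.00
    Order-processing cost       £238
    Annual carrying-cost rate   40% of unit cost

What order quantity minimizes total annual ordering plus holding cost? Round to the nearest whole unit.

H = i·C = 0.4 × £170 = £68.0000 per unit-year
EOQ = √(2DS/H) = √(2 × 28,830 × 238 / 68)
    = √(201,810.00) ≈ 449.23

449 units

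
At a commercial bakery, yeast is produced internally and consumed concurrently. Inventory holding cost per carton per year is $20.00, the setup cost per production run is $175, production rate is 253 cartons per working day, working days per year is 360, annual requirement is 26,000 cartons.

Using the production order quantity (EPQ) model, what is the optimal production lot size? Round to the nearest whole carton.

798 cartons

d = 26,000/360 = 72.2222 cartons/day;  effective holding cost H(1 − d/p) = 20·(1 − 72.2222/253) = 14.29073
Q* = √(2DS / H_eff) = √(2·26,000·175 / 14.29073) ≈ 797.98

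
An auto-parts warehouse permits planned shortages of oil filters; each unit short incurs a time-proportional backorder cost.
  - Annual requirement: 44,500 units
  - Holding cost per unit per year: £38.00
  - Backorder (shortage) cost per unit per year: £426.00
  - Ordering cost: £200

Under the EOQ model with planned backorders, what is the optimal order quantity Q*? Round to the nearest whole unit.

714 units

Q* = √(2DS/H) · √((H + b)/b)
   = √(2 × 44,500 × 200 / 38) · √((38 + 426) / 426)
   = 684.413 × 1.0436 ≈ 714.29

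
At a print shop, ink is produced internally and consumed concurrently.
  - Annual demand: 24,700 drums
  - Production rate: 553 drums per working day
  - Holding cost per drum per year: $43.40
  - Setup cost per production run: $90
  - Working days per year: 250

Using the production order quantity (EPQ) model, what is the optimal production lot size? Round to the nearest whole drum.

353 drums

d = 24,700/250 = 98.8000 drums/day;  effective holding cost H(1 − d/p) = 43.4·(1 − 98.8000/553) = 35.64608
Q* = √(2DS / H_eff) = √(2·24,700·90 / 35.64608) ≈ 353.17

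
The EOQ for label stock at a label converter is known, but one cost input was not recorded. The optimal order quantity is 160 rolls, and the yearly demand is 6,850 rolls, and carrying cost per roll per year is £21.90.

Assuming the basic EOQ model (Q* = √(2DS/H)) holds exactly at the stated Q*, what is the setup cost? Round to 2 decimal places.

From Q* = √(2DS/H) ⇒ Q*² = 2DS/H.
S = Q²H / (2D) = 160² × 21.9 / (2 × 6,850) = 40.9226

£40.92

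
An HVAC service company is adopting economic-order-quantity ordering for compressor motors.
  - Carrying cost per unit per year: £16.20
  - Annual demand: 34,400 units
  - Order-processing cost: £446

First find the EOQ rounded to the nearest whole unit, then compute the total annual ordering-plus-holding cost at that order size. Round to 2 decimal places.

Optimal lot size Q* = (2 × 34,400 × £446 / £16.2)^½ ≈ 1,376.27 → Q = 1,376 units
Orders/yr = 34,400/1,376 = 25.000; ordering cost = 25.000 × £446 = £11,150.00
Average inventory = 1,376/2 = 688; holding cost = 688 × £16.2 = £11,145.60
Total = £11,150.00 + £11,145.60 = £22,295.60

£22,295.60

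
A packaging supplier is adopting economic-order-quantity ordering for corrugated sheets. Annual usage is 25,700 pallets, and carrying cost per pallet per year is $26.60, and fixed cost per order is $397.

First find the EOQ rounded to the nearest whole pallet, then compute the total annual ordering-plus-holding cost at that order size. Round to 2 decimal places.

Q* = √(2·D·S / H) = √(2·25,700·397 / 26.6) = √767,135.3 ≈ 875.86 → Q = 876 pallets
Annual ordering cost = (D/Q)·S = (25,700/876) × 397 = $11,647.15
Annual holding cost  = (Q/2)·H = (876/2) × 26.6 = $11,650.80
Total = $11,647.15 + $11,650.80 = $23,297.95

$23,297.95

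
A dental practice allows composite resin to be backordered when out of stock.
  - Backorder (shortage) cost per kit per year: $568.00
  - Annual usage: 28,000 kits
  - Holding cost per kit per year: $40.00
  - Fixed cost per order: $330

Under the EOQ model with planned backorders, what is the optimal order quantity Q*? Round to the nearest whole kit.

Basic EOQ = √(2·28,000·330/40) = 679.706
Backorder adjustment √((H+b)/b) = √((40+568)/568) = 1.0346
Q* = 679.706 × 1.0346 ≈ 703.23

703 kits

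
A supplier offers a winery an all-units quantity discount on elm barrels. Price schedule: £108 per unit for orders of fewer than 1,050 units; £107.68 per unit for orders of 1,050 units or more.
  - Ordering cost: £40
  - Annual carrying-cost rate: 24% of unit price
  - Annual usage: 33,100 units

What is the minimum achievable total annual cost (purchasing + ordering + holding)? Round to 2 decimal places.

£3,579,036.63

H₁ = 24%×£108 = £25.9200;  H₂ = 24%×£107.68 = £25.8432
EOQ₁ = √(2×33,100×40/25.9200) = 319.63  (< 1,050, feasible at tier 1)
EOQ₂ = √(2×33,100×40/25.8432) = 320.10  (< 1,050 → use Q = 1,050 at tier-2 price)
TC(tier 1 (EOQ₁), Q≈319.6) = £3,583,084.69
TC(tier 2, Q≈1,050.0) = £3,579,036.63
Minimum at tier 2: £3,579,036.63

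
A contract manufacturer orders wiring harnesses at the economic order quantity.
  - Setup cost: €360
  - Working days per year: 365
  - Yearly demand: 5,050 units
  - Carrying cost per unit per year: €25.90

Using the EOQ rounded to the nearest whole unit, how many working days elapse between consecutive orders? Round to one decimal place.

Q* = √(2·D·S / H) = √(2·5,050·360 / 25.9) = √140,386.1 ≈ 374.68 → Q = 375 units
Days between orders = 365 / (D/Q) = 365 / 13.467 ≈ 27.104

27.1 days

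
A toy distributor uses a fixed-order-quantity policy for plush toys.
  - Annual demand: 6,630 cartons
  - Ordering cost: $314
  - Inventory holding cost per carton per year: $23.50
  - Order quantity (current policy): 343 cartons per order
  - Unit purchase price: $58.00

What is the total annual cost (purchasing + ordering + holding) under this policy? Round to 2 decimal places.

Annual ordering cost = (D/Q)·S = (6,630/343) × 314 = $6,069.45
Annual holding cost  = (Q/2)·H = (343/2) × 23.5 = $4,030.25
Purchase cost = D·C = 6,630 × 58 = $384,540.00
Total = $6,069.45 + $4,030.25 + $384,540.00 = $394,639.70

$394,639.70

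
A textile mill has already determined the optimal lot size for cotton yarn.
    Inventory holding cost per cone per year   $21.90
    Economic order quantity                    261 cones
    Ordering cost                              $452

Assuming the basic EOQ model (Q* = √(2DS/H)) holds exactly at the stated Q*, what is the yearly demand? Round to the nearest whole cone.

Since Q* = (2DS/H)^½, squaring gives Q*²·H = 2DS.
D = Q²H / (2S) = 261² × 21.9 / (2 × 452) = 1,650.28

1,650 cones per year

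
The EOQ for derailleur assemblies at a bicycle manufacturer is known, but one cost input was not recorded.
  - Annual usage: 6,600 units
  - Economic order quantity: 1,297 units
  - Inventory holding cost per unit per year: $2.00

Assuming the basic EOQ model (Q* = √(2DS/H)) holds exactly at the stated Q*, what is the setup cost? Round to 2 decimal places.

$254.88

EOQ relation: Q² = 2DS/H, so rearrange for the unknown.
S = Q²H / (2D) = 1,297² × 2 / (2 × 6,600) = 254.8802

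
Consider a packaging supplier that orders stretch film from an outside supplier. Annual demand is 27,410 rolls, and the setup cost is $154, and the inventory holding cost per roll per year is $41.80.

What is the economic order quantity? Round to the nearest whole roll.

449 rolls

Q* = √(2·D·S / H) = √(2·27,410·154 / 41.8) = √201,968.4 ≈ 449.41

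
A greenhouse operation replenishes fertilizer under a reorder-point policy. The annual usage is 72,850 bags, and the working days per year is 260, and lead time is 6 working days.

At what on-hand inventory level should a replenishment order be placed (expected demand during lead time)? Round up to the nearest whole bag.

Daily demand d = 72,850 / 260 = 280.192 bags/day
Demand during lead time = 280.192 × 6 = 1,681.15
Reorder point = 1,681.15 → round up

1,682 bags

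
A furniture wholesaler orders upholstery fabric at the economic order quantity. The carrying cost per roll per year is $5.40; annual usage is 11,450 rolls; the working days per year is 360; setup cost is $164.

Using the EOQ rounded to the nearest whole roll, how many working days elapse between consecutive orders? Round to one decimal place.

26.2 days

EOQ = √(2DS/H) = √(2 × 11,450 × 164 / 5.4)
    = √(695,481.48) ≈ 833.96 → Q = 834 rolls
Days between orders = 360 / (D/Q) = 360 / 13.729 ≈ 26.222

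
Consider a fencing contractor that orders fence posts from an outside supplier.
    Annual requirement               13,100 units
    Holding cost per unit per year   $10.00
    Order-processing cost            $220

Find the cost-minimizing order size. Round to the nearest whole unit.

Q* = √(2·D·S / H) = √(2·13,100·220 / 10) = √576,400.0 ≈ 759.21

759 units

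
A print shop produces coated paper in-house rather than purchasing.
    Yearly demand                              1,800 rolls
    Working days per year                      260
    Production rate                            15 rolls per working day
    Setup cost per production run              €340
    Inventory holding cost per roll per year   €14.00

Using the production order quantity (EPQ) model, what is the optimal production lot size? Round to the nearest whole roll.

d = 1,800/260 = 6.9231 rolls/day;  effective holding cost H(1 − d/p) = 14·(1 − 6.9231/15) = 7.53846
Q* = √(2DS / H_eff) = √(2·1,800·340 / 7.53846) ≈ 402.95

403 rolls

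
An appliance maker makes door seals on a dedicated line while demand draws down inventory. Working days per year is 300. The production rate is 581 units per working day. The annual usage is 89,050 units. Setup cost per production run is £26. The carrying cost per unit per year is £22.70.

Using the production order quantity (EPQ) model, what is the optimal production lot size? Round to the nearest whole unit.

646 units

Daily demand d = 89,050/300 = 296.833; p = 581; 1 − d/p = 0.48910
EPQ = √(2DS / (H(1 − d/p)))
    = √(2 × 89,050 × 26 / (22.7 × 0.48910)) ≈ 645.81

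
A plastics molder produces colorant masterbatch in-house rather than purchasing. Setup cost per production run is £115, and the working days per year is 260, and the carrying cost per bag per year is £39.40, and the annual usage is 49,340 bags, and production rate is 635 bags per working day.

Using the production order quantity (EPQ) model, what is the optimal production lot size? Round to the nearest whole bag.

641 bags

d = 49,340/260 = 189.7692 bags/day;  effective holding cost H(1 − d/p) = 39.4·(1 − 189.7692/635) = 27.62534
Q* = √(2DS / H_eff) = √(2·49,340·115 / 27.62534) ≈ 640.93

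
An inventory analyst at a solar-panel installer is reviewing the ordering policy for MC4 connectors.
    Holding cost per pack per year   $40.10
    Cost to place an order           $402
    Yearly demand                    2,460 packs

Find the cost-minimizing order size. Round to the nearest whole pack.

Optimal lot size Q* = (2 × 2,460 × $402 / $40.1)^½ ≈ 222.09

222 packs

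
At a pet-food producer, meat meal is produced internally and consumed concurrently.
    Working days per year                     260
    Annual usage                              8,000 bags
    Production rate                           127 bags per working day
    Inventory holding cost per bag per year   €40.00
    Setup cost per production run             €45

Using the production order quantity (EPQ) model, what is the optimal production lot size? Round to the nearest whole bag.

154 bags

d = 8,000/260 = 30.7692 bags/day;  effective holding cost H(1 − d/p) = 40·(1 − 30.7692/127) = 30.30890
Q* = √(2DS / H_eff) = √(2·8,000·45 / 30.30890) ≈ 154.13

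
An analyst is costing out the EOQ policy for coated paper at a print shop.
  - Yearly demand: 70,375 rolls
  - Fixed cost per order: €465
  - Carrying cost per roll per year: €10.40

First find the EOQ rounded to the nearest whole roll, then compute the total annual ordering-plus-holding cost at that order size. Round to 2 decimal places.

€26,089.60

Q* = √(2·D·S / H) = √(2·70,375·465 / 10.4) = √6,293,149.0 ≈ 2,508.61 → Q = 2,509 rolls
Orders/yr = 70,375/2,509 = 28.049; ordering cost = 28.049 × €465 = €13,042.80
Average inventory = 2,509/2 = 1254.5; holding cost = 1254.5 × €10.4 = €13,046.80
Total = €13,042.80 + €13,046.80 = €26,089.60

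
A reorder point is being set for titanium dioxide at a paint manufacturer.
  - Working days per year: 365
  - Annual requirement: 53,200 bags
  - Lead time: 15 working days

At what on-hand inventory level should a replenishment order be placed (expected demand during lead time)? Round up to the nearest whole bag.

2,187 bags

Daily demand d = 53,200 / 365 = 145.753 bags/day
Demand during lead time = 145.753 × 15 = 2,186.30
Reorder point = 2,186.30 → round up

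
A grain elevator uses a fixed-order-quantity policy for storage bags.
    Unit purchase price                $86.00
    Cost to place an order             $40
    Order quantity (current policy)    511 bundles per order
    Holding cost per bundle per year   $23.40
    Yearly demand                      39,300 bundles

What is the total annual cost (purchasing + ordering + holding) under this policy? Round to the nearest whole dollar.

$3,388,855

Ordering: D/Q × S = 39,300/511 × $40 = $3,076.32
Holding:  Q/2 × H = 511/2 × $23.4 = $5,978.70
Purchase cost = D·C = 39,300 × 86 = $3,379,800.00
Total = $3,076.32 + $5,978.70 + $3,379,800.00 = $3,388,855.02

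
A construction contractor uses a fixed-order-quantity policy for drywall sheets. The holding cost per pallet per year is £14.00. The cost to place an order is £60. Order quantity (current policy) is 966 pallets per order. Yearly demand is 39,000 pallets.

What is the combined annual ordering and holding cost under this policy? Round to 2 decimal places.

Ordering: D/Q × S = 39,000/966 × £60 = £2,422.36
Holding:  Q/2 × H = 966/2 × £14 = £6,762.00
Total = £2,422.36 + £6,762.00 = £9,184.36

£9,184.36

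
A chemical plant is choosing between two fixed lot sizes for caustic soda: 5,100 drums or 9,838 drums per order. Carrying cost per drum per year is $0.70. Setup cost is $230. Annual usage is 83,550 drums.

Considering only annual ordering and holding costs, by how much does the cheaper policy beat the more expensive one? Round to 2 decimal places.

$156.35

Annual cost at Q: ordering D·S/Q plus holding Q·H/2.
TC(5,100) = (83,550/5,100)×230 + (5,100/2)×0.7 = $5,552.94
TC(9,838) = (83,550/9,838)×230 + (9,838/2)×0.7 = $5,396.59
Cheaper: Q = 9,838.  Difference = $156.35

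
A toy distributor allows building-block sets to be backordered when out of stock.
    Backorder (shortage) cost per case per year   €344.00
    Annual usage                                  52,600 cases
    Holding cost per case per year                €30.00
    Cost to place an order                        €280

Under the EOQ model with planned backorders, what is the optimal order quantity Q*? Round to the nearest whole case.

Q* = √(2DS/H) · √((H + b)/b)
   = √(2 × 52,600 × 280 / 30) · √((30 + 344) / 344)
   = 990.892 × 1.0427 ≈ 1,033.20

1,033 cases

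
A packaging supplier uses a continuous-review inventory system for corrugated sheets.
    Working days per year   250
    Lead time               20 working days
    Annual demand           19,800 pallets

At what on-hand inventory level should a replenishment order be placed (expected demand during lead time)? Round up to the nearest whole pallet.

1,584 pallets

Daily demand d = 19,800 / 250 = 79.200 pallets/day
Demand during lead time = 79.200 × 20 = 1,584.00
Reorder point = 1,584.00 → round up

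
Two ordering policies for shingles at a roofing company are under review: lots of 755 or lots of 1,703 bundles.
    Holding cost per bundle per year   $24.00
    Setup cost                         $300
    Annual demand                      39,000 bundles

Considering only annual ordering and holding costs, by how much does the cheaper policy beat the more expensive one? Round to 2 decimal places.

$2,749.54

For each Q, cost = (D/Q)·S + (Q/2)·H.
TC(755) = (39,000/755)×300 + (755/2)×24 = $24,556.69
TC(1,703) = (39,000/1,703)×300 + (1,703/2)×24 = $27,306.23
Cheaper: Q = 755.  Difference = $2,749.54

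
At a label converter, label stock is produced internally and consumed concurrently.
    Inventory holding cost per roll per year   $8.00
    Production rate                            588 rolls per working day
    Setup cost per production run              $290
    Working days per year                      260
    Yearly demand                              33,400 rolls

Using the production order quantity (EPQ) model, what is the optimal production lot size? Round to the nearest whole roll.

Daily demand d = 33,400/260 = 128.462; p = 588; 1 − d/p = 0.78153
EPQ = √(2DS / (H(1 − d/p)))
    = √(2 × 33,400 × 290 / (8 × 0.78153)) ≈ 1,760.23

1,760 rolls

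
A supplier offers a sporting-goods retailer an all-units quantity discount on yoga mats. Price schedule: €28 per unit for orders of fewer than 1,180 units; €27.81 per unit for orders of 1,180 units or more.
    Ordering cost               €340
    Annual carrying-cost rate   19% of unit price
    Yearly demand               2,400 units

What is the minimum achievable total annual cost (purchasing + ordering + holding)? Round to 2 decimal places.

H₁ = 19%×€28 = €5.3200;  H₂ = 19%×€27.81 = €5.2839
EOQ₁ = √(2×2,400×340/5.3200) = 553.87  (< 1,180, feasible at tier 1)
EOQ₂ = √(2×2,400×340/5.2839) = 555.75  (< 1,180 → use Q = 1,180 at tier-2 price)
TC(tier 1 (EOQ₁), Q≈553.9) = €70,146.56
TC(tier 2, Q≈1,180.0) = €70,553.03
Minimum at tier 1 (EOQ₁): €70,146.56

€70,146.56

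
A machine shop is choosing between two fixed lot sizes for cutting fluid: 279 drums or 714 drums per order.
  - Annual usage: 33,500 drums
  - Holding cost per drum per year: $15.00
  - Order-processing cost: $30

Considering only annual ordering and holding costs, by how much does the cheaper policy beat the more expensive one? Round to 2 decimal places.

Annual cost at Q: ordering D·S/Q plus holding Q·H/2.
TC(279) = (33,500/279)×30 + (279/2)×15 = $5,694.65
TC(714) = (33,500/714)×30 + (714/2)×15 = $6,762.56
|ΔTC| = |$5,694.65 − $6,762.56| = $1,067.91

$1,067.91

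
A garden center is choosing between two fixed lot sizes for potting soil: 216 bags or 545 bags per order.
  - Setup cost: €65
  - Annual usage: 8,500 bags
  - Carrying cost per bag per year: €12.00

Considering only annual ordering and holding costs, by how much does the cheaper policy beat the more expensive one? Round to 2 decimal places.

€429.89

TC(Q) = (D/Q)S + (Q/2)H
TC(216) = (8,500/216)×65 + (216/2)×12 = €3,853.87
TC(545) = (8,500/545)×65 + (545/2)×12 = €4,283.76
Lots of 216 are cheaper by €429.89.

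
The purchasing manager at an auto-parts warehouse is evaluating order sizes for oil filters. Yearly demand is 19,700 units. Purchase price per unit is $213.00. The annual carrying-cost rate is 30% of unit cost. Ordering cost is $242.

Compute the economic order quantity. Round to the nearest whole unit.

386 units

Carrying cost H = $213 × 30% = $63.9000/unit/yr
EOQ = √(2DS/H) = √(2 × 19,700 × 242 / 63.9)
    = √(149,214.40) ≈ 386.28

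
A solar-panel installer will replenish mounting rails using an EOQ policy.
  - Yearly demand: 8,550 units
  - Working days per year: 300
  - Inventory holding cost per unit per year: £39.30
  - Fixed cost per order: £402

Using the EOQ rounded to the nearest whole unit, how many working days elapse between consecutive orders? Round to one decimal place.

EOQ = √(2DS/H) = √(2 × 8,550 × 402 / 39.3)
    = √(174,916.03) ≈ 418.23 → Q = 418 units
Days between orders = 300 / (D/Q) = 300 / 20.455 ≈ 14.667

14.7 days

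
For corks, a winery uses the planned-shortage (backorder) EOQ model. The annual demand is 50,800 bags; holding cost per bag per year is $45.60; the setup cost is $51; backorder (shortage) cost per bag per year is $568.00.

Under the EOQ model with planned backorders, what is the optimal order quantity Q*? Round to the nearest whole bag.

350 bags

Q* = √(2DS/H) · √((H + b)/b)
   = √(2 × 50,800 × 51 / 45.6) · √((45.6 + 568) / 568)
   = 337.093 × 1.0394 ≈ 350.36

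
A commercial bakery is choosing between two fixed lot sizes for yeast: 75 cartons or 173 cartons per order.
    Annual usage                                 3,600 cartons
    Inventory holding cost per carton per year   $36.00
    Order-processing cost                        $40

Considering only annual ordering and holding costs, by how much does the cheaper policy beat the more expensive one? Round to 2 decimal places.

TC(Q) = (D/Q)S + (Q/2)H
TC(75) = (3,600/75)×40 + (75/2)×36 = $3,270.00
TC(173) = (3,600/173)×40 + (173/2)×36 = $3,946.37
Lots of 75 are cheaper by $676.37.

$676.37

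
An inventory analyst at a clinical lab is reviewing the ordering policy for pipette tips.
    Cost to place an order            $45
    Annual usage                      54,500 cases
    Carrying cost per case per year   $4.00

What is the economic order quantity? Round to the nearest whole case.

1,107 cases

Optimal lot size Q* = (2 × 54,500 × $45 / $4)^½ ≈ 1,107.36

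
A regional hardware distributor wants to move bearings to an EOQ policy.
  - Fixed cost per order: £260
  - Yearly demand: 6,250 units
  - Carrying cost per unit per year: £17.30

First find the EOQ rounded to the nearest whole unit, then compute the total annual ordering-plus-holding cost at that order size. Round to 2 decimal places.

Optimal lot size Q* = (2 × 6,250 × £260 / £17.3)^½ ≈ 433.43 → Q = 433 units
Annual ordering cost = (D/Q)·S = (6,250/433) × 260 = £3,752.89
Annual holding cost  = (Q/2)·H = (433/2) × 17.3 = £3,745.45
Total = £3,752.89 + £3,745.45 = £7,498.34

£7,498.34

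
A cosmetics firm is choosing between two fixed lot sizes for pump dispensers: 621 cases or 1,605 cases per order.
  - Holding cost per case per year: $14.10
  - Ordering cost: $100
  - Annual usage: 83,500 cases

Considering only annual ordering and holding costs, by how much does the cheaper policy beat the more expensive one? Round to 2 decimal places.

$1,306.36

TC(Q) = (D/Q)S + (Q/2)H
TC(621) = (83,500/621)×100 + (621/2)×14.1 = $17,824.10
TC(1,605) = (83,500/1,605)×100 + (1,605/2)×14.1 = $16,517.74
|ΔTC| = |$17,824.10 − $16,517.74| = $1,306.36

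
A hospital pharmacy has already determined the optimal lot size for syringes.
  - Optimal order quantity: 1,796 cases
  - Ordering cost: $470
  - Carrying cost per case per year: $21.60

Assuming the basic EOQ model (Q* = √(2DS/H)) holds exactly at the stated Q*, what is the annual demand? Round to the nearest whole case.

74,121 cases per year

EOQ relation: Q² = 2DS/H, so rearrange for the unknown.
D = Q²H / (2S) = 1,796² × 21.6 / (2 × 470) = 74,120.54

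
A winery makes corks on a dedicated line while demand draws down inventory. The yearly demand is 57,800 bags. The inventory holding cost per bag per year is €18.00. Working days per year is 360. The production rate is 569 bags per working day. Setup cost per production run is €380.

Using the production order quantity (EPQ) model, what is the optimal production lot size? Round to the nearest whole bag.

d = 57,800/360 = 160.5556 bags/day;  effective holding cost H(1 − d/p) = 18·(1 − 160.5556/569) = 12.92091
Q* = √(2DS / H_eff) = √(2·57,800·380 / 12.92091) ≈ 1,843.84

1,844 bags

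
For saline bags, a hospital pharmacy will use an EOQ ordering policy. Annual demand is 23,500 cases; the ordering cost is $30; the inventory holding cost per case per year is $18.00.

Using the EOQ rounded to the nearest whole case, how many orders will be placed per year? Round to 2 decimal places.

EOQ = √(2DS/H) = √(2 × 23,500 × 30 / 18)
    = √(78,333.33) ≈ 279.88 → Q = 280
N = D/Q = 23,500/280 ≈ 83.929 orders/yr

83.93 orders per year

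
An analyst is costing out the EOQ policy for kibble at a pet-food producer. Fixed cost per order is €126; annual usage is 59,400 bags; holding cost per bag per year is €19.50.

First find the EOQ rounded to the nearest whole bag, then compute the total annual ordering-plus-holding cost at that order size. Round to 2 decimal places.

2DS/H = 2·59,400·126/19.5 = 767,630.77
EOQ = √767,630.77 ≈ 876.15 → Q = 876 bags
Orders/yr = 59,400/876 = 67.808; ordering cost = 67.808 × €126 = €8,543.84
Average inventory = 876/2 = 438; holding cost = 438 × €19.5 = €8,541.00
Total = €8,543.84 + €8,541.00 = €17,084.84

€17,084.84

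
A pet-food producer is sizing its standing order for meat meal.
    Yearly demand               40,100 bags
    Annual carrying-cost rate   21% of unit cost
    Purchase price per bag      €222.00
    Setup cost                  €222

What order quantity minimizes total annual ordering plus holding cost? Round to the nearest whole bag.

Holding cost per bag per year: H = 21% × €222 = €46.6200
EOQ = √(2DS/H) = √(2 × 40,100 × 222 / 46.62)
    = √(381,904.76) ≈ 617.98

618 bags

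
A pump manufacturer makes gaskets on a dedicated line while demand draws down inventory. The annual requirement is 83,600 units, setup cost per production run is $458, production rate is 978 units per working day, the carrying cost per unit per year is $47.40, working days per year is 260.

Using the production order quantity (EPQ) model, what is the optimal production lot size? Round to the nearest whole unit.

1,551 units

Daily demand d = 83,600/260 = 321.538; p = 978; 1 − d/p = 0.67123
EPQ = √(2DS / (H(1 − d/p)))
    = √(2 × 83,600 × 458 / (47.4 × 0.67123)) ≈ 1,551.41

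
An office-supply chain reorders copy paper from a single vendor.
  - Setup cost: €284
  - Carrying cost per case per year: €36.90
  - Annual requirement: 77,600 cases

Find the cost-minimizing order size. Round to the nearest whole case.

1,093 cases

Q* = √(2·D·S / H) = √(2·77,600·284 / 36.9) = √1,194,493.2 ≈ 1,092.93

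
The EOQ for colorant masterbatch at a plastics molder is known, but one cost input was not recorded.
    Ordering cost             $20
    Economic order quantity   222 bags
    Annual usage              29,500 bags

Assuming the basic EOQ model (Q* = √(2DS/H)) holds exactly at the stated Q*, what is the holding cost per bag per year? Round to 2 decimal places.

$23.94

EOQ relation: Q² = 2DS/H, so rearrange for the unknown.
H = 2DS / Q² = 2 × 29,500 × 20 / 222² = 23.9429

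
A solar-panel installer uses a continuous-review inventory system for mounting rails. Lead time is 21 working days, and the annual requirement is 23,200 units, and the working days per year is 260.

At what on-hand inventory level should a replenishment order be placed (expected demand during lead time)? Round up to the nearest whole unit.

Daily demand d = 23,200 / 260 = 89.231 units/day
Demand during lead time = 89.231 × 21 = 1,873.85
Reorder point = 1,873.85 → round up

1,874 units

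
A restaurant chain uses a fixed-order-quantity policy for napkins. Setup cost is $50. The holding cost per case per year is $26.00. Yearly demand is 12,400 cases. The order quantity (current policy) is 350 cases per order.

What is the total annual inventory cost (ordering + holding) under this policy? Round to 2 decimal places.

$6,321.43

Ordering: D/Q × S = 12,400/350 × $50 = $1,771.43
Holding:  Q/2 × H = 350/2 × $26 = $4,550.00
Total = $1,771.43 + $4,550.00 = $6,321.43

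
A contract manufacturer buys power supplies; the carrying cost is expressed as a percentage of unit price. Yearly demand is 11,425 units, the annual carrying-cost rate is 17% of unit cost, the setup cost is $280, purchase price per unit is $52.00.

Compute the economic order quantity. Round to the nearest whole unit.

851 units

Holding cost per unit per year: H = 17% × $52 = $8.8400
2DS/H = 2·11,425·280/8.84 = 723,755.66
EOQ = √723,755.66 ≈ 850.74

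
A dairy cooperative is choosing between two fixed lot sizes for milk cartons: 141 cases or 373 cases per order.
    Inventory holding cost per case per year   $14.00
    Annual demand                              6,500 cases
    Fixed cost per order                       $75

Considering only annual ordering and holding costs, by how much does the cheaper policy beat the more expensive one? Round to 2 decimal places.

TC(Q) = (D/Q)S + (Q/2)H
TC(141) = (6,500/141)×75 + (141/2)×14 = $4,444.45
TC(373) = (6,500/373)×75 + (373/2)×14 = $3,917.97
|ΔTC| = |$4,444.45 − $3,917.97| = $526.48

$526.48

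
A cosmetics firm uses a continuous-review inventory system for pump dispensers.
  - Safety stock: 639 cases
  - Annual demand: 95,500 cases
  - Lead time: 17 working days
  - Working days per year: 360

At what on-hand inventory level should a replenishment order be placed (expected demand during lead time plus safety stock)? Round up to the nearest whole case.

Daily demand d = 95,500 / 360 = 265.278 cases/day
Demand during lead time = 265.278 × 17 = 4,509.72
Reorder point = 4,509.72 + 639 = 5,148.72 → round up

5,149 cases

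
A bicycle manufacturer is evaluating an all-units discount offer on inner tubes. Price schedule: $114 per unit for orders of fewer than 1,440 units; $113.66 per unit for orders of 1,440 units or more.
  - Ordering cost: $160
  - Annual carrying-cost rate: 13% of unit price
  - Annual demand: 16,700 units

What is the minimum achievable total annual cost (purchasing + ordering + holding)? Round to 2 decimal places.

$1,910,616.13

H₁ = 13%×$114 = $14.8200;  H₂ = 13%×$113.66 = $14.7758
EOQ₁ = √(2×16,700×160/14.8200) = 600.49  (< 1,440, feasible at tier 1)
EOQ₂ = √(2×16,700×160/14.7758) = 601.39  (< 1,440 → use Q = 1,440 at tier-2 price)
TC(tier 1 (EOQ₁), Q≈600.5) = $1,912,699.33
TC(tier 2, Q≈1,440.0) = $1,910,616.13
Minimum at tier 2: $1,910,616.13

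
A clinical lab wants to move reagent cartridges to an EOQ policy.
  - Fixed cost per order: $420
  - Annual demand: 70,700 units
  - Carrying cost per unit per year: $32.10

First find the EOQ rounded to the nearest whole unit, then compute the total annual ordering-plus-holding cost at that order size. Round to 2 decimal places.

Optimal lot size Q* = (2 × 70,700 × $420 / $32.1)^½ ≈ 1,360.18 → Q = 1,360 units
Annual ordering cost = (D/Q)·S = (70,700/1,360) × 420 = $21,833.82
Annual holding cost  = (Q/2)·H = (1,360/2) × 32.1 = $21,828.00
Total = $21,833.82 + $21,828.00 = $43,661.82

$43,661.82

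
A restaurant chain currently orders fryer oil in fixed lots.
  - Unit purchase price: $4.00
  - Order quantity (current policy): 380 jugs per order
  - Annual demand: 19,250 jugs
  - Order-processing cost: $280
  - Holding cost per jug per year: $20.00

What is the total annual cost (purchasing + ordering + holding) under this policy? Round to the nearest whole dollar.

$94,984

Annual ordering cost = (D/Q)·S = (19,250/380) × 280 = $14,184.21
Annual holding cost  = (Q/2)·H = (380/2) × 20 = $3,800.00
Purchase cost = D·C = 19,250 × 4 = $77,000.00
Total = $14,184.21 + $3,800.00 + $77,000.00 = $94,984.21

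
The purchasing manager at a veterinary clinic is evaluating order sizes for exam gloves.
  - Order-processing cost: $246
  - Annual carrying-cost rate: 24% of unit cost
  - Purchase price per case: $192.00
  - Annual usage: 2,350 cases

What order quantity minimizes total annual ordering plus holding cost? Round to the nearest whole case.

158 cases

Carrying cost H = $192 × 24% = $46.0800/case/yr
Q* = √(2·D·S / H) = √(2·2,350·246 / 46.08) = √25,091.1 ≈ 158.40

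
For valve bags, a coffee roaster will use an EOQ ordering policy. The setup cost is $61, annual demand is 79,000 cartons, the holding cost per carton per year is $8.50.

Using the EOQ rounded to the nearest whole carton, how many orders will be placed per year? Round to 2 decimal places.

74.18 orders per year

Optimal lot size Q* = (2 × 79,000 × $61 / $8.5)^½ ≈ 1,064.84 → Q = 1,065
Orders per year = D/Q = 79,000 / 1,065 = 74.178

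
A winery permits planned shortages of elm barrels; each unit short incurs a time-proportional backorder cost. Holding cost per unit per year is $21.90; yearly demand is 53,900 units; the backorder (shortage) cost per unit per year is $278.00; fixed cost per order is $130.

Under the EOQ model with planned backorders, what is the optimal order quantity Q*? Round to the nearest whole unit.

Q* = √(2DS/H) · √((H + b)/b)
   = √(2 × 53,900 × 130 / 21.9) · √((21.9 + 278) / 278)
   = 799.943 × 1.0386 ≈ 830.85

831 units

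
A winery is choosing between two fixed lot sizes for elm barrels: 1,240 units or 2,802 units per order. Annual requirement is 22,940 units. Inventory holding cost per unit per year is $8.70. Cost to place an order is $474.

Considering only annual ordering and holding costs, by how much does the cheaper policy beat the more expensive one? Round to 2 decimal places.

$1,906.34

For each Q, cost = (D/Q)·S + (Q/2)·H.
TC(1,240) = (22,940/1,240)×474 + (1,240/2)×8.7 = $14,163.00
TC(2,802) = (22,940/2,802)×474 + (2,802/2)×8.7 = $16,069.34
|ΔTC| = |$14,163.00 − $16,069.34| = $1,906.34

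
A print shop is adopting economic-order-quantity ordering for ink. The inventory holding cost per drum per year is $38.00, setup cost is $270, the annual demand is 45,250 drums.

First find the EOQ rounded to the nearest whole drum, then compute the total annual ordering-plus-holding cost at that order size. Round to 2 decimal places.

$30,471.79

EOQ = √(2DS/H) = √(2 × 45,250 × 270 / 38)
    = √(643,026.32) ≈ 801.89 → Q = 802 drums
Orders/yr = 45,250/802 = 56.421; ordering cost = 56.421 × $270 = $15,233.79
Average inventory = 802/2 = 401; holding cost = 401 × $38 = $15,238.00
Total = $15,233.79 + $15,238.00 = $30,471.79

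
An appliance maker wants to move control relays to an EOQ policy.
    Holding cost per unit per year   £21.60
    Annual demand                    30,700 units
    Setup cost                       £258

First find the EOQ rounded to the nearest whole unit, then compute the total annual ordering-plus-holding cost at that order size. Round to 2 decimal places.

Q* = √(2·D·S / H) = √(2·30,700·258 / 21.6) = √733,388.9 ≈ 856.38 → Q = 856 units
Ordering: D/Q × S = 30,700/856 × £258 = £9,253.04
Holding:  Q/2 × H = 856/2 × £21.6 = £9,244.80
Total = £9,253.04 + £9,244.80 = £18,497.84

£18,497.84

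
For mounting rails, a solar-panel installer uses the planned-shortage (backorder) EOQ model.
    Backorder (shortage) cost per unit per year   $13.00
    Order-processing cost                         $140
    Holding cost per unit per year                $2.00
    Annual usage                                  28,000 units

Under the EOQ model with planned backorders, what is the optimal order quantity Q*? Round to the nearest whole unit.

Q* = √(2DS/H) · √((H + b)/b)
   = √(2 × 28,000 × 140 / 2) · √((2 + 13) / 13)
   = 1,979.899 × 1.0742 ≈ 2,126.75

2,127 units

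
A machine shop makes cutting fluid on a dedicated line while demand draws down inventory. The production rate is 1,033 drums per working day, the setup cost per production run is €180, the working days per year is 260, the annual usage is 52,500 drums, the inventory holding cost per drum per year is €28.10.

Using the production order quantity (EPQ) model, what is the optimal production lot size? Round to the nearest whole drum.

914 drums

Daily demand d = 52,500/260 = 201.923; p = 1033; 1 − d/p = 0.80453
EPQ = √(2DS / (H(1 − d/p)))
    = √(2 × 52,500 × 180 / (28.1 × 0.80453)) ≈ 914.34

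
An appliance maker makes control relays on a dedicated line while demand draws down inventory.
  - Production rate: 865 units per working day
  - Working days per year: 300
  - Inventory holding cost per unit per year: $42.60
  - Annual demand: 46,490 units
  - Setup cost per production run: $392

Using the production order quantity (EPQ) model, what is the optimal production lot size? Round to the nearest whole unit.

d = 46,490/300 = 154.9667 units/day;  effective holding cost H(1 − d/p) = 42.6·(1 − 154.9667/865) = 34.96812
Q* = √(2DS / H_eff) = √(2·46,490·392 / 34.96812) ≈ 1,020.94

1,021 units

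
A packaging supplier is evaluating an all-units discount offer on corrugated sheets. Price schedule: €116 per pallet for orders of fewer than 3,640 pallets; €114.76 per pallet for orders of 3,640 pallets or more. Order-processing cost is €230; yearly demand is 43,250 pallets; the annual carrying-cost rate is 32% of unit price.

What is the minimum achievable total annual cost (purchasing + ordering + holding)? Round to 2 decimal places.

H₁ = 32%×€116 = €37.1200;  H₂ = 32%×€114.76 = €36.7232
EOQ₁ = √(2×43,250×230/37.1200) = 732.10  (< 3,640, feasible at tier 1)
EOQ₂ = √(2×43,250×230/36.7232) = 736.04  (< 3,640 → use Q = 3,640 at tier-2 price)
TC(tier 1 (EOQ₁), Q≈732.1) = €5,044,175.40
TC(tier 2, Q≈3,640.0) = €5,032,939.05
Minimum at tier 2: €5,032,939.05

€5,032,939.05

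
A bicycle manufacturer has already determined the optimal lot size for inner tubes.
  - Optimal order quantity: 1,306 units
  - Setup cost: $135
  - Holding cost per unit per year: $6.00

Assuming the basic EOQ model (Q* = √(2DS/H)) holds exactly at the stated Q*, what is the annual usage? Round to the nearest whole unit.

37,903 units per year

From Q* = √(2DS/H) ⇒ Q*² = 2DS/H.
D = Q²H / (2S) = 1,306² × 6 / (2 × 135) = 37,903.02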